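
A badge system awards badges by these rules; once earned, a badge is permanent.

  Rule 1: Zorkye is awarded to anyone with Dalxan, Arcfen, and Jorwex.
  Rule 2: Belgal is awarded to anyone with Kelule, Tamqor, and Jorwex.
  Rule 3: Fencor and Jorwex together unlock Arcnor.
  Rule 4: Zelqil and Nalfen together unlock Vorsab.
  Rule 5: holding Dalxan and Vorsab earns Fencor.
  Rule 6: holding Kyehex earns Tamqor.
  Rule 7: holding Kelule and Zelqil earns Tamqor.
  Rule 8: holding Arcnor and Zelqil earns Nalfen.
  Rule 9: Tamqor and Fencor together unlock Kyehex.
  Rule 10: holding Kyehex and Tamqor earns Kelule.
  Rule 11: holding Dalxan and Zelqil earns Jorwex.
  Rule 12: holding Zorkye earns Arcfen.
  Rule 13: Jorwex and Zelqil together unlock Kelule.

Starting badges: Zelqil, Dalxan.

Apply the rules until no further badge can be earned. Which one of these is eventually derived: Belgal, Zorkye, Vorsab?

With Dalxan and Zelqil, Jorwex is earned (Rule 11).
With Jorwex and Zelqil, Kelule is earned (Rule 13).
With Kelule and Zelqil, Tamqor is earned (Rule 7).
With Kelule, Tamqor, and Jorwex, Belgal is earned (Rule 2).
Zorkye would need Dalxan, Arcfen, and Jorwex (Rule 1), but Arcfen is never earned. Vorsab would need Zelqil and Nalfen (Rule 4), but Nalfen is never earned.

Belgal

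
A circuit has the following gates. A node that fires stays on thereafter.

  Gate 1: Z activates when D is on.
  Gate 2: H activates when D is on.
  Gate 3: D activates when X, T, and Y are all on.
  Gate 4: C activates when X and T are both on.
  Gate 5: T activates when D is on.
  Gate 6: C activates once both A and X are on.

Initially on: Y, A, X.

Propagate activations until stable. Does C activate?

A and X are on, so C activates (Gate 6).

Yes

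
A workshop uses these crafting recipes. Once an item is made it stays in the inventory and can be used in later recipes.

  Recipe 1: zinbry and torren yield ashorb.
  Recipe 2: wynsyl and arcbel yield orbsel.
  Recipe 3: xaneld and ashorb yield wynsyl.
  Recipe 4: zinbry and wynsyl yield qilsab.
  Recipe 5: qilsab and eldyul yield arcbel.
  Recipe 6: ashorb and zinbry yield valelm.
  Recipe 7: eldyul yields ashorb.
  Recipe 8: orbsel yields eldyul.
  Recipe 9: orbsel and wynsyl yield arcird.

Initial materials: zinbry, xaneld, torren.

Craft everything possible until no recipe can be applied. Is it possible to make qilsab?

Yes

Using Recipe 1, zinbry and torren make ashorb.
xaneld and ashorb → wynsyl (Recipe 3).
zinbry and wynsyl → qilsab (Recipe 4).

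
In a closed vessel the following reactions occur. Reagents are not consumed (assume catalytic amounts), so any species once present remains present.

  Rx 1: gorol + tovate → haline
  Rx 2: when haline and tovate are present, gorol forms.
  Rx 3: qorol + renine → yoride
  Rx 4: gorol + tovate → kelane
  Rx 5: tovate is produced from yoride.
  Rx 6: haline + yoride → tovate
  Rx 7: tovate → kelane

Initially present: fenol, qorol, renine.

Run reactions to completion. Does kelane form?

Yes

qorol and renine present → yoride forms (Rx 3).
yoride present → tovate forms (Rx 5).
tovate present → kelane forms (Rx 7).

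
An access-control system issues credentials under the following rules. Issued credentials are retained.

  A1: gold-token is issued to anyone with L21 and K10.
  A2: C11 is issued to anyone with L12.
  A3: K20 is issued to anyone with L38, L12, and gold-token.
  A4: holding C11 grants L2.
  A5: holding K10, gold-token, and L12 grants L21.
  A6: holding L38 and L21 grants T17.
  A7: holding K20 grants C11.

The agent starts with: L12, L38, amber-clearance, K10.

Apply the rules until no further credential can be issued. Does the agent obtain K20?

K20 would need L38, L12, and gold-token (A3), but gold-token is never granted.

No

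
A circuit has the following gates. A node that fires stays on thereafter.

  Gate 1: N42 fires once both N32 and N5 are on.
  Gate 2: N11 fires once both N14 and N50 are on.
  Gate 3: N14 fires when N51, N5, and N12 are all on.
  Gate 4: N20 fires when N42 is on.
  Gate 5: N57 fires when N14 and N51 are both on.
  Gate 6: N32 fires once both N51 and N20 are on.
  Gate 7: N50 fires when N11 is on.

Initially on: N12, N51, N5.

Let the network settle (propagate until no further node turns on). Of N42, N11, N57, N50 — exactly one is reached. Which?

N57

N51, N5, and N12 are on, so N14 fires (Gate 3).
N14 and N51 are on, so N57 fires (Gate 5).
N50 would need N11 (Gate 7), but N11 never turns on. N11 would need N14 and N50 (Gate 2), but N50 never turns on. N42 would need N32 and N5 (Gate 1), but N32 never turns on.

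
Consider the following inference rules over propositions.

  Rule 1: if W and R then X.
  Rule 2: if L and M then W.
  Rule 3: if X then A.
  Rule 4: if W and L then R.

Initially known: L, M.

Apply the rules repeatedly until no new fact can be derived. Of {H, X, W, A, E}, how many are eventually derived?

From L and M, Rule 2 gives W.
W and L hold, so R follows (Rule 4).
From W and R, Rule 1 gives X.
X holds, so A follows (Rule 3).
No rule produces H, and it is not given.
X: reached.
W: reached.
A: reached.
No rule produces E, and it is not given.
Reached: X, W, and A — 3 of the 5.

3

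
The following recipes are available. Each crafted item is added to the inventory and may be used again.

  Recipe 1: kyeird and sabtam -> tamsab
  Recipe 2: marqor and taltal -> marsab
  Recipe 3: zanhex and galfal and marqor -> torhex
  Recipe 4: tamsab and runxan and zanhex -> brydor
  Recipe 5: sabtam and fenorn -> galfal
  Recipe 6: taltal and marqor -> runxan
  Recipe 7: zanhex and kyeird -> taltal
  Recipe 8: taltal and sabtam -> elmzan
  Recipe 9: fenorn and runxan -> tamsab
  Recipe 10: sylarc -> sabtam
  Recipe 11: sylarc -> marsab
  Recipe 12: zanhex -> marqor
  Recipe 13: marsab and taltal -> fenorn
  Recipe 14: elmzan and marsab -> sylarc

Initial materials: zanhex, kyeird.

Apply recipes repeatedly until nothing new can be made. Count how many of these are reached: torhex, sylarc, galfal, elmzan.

0

torhex would need zanhex, galfal, and marqor (Recipe 3), but galfal is never obtained.
sylarc would need elmzan and marsab (Recipe 14), but elmzan is never obtained.
galfal would need sabtam and fenorn (Recipe 5), but sabtam is never obtained.
elmzan would need taltal and sabtam (Recipe 8), but sabtam is never obtained.
None of the 4 are reached.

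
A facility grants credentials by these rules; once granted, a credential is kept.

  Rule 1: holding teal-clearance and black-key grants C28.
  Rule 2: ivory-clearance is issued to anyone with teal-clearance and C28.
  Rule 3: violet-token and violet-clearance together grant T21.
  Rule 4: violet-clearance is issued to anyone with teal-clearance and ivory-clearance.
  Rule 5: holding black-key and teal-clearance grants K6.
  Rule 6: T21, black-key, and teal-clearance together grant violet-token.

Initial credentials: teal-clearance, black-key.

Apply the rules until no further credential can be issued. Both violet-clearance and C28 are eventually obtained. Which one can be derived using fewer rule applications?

C28: Holding teal-clearance and black-key grants C28 (Rule 1). [1 rule application]
violet-clearance: Holding teal-clearance and black-key grants C28 (Rule 1). Holding teal-clearance and C28 grants ivory-clearance (Rule 2). Holding teal-clearance and ivory-clearance grants violet-clearance (Rule 4). [3 rule applications]
C28 needs fewer.

C28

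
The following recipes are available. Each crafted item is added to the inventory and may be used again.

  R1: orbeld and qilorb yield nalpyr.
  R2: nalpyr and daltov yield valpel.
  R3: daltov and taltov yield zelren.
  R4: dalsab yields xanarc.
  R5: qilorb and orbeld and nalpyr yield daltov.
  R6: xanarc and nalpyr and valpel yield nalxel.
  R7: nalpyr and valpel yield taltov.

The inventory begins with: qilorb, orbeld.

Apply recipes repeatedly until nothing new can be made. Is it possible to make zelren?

Using R1, orbeld and qilorb make nalpyr.
qilorb and orbeld and nalpyr → daltov (R5).
Using R2, nalpyr and daltov make valpel.
nalpyr and valpel → taltov (R7).
Using R3, daltov and taltov make zelren.

Yes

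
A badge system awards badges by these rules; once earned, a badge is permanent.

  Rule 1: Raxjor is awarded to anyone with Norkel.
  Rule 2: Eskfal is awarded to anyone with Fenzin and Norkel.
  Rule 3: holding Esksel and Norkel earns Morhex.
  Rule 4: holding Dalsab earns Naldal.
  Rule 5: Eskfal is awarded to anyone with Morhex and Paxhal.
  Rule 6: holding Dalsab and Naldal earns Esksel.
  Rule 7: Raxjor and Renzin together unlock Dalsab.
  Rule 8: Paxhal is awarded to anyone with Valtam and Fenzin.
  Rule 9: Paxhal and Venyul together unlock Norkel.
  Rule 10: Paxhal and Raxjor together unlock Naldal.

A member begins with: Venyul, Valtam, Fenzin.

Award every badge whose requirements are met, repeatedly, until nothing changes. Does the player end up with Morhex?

No

Morhex would need Esksel and Norkel (Rule 3), but Esksel is never earned.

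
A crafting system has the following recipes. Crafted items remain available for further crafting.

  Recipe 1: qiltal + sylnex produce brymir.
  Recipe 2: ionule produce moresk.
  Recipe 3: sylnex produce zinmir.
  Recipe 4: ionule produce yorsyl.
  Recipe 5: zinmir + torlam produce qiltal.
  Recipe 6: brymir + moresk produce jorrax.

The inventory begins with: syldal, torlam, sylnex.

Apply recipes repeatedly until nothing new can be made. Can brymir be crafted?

Yes

Using Recipe 3, sylnex makes zinmir.
Using Recipe 5, zinmir and torlam make qiltal.
Using Recipe 1, qiltal and sylnex make brymir.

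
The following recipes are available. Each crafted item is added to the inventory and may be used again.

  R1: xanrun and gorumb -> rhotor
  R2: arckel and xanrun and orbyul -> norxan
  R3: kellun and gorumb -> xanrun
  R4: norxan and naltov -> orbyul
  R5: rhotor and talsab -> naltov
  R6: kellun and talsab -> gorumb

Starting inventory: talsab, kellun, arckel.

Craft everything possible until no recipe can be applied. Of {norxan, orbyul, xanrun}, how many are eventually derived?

Using R6, kellun and talsab make gorumb.
kellun and gorumb -> xanrun (R3).
norxan would need arckel, xanrun, and orbyul (R2), but orbyul is never obtained.
orbyul would need norxan and naltov (R4), but norxan is never obtained.
xanrun: reached.
Reached: xanrun — 1 of the 3.

1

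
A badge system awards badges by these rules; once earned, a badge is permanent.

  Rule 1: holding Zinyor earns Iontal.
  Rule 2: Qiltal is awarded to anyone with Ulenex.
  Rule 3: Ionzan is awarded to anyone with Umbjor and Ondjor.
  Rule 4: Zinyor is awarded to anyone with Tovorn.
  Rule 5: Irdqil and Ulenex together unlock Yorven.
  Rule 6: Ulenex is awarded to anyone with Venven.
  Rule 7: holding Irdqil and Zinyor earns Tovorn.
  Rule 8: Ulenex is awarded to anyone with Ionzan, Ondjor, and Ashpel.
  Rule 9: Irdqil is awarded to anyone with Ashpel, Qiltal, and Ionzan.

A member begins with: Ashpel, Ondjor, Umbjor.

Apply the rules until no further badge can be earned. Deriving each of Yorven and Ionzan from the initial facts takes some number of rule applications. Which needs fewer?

Ionzan

Ionzan: With Umbjor and Ondjor, Ionzan is earned (Rule 3). [1 rule application]
Yorven: With Umbjor and Ondjor, Ionzan is earned (Rule 3). With Ionzan, Ondjor, and Ashpel, Ulenex is earned (Rule 8). With Ulenex, Qiltal is earned (Rule 2). With Ashpel, Qiltal, and Ionzan, Irdqil is earned (Rule 9). With Irdqil and Ulenex, Yorven is earned (Rule 5). [5 rule applications]
Ionzan needs fewer.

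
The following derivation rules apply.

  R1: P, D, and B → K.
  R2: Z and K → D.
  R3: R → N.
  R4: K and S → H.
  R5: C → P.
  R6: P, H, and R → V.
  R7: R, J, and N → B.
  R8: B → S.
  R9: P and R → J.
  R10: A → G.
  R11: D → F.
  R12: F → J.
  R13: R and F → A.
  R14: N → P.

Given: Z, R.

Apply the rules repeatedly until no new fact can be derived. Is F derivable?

F would need D (R11), but D is never established.

No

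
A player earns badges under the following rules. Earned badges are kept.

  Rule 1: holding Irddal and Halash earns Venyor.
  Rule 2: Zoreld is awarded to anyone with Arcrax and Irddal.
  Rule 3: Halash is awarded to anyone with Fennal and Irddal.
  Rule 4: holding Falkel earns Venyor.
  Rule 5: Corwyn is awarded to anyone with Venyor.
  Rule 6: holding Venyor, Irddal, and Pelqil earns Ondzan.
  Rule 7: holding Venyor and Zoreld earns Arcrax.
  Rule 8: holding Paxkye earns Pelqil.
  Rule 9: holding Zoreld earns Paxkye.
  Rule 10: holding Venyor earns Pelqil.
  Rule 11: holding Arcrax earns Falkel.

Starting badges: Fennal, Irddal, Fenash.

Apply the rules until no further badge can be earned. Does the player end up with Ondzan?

With Fennal and Irddal, Halash is earned (Rule 3).
With Irddal and Halash, Venyor is earned (Rule 1).
With Venyor, Pelqil is earned (Rule 10).
With Venyor, Irddal, and Pelqil, Ondzan is earned (Rule 6).

Yes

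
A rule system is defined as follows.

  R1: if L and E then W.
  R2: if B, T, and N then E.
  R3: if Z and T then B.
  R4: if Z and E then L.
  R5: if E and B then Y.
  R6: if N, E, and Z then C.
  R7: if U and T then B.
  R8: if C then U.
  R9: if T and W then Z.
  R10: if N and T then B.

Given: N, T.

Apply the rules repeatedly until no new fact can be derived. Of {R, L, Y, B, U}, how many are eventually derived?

N and T hold, so B follows (R10).
B, T, and N hold, so E follows (R2).
E and B hold, so Y follows (R5).
No rule produces R, and it is not given.
L would need Z and E (R4), but Z is never established.
Y: reached.
B: reached.
U would need C (R8), but C is never established.
Reached: Y and B — 2 of the 5.

2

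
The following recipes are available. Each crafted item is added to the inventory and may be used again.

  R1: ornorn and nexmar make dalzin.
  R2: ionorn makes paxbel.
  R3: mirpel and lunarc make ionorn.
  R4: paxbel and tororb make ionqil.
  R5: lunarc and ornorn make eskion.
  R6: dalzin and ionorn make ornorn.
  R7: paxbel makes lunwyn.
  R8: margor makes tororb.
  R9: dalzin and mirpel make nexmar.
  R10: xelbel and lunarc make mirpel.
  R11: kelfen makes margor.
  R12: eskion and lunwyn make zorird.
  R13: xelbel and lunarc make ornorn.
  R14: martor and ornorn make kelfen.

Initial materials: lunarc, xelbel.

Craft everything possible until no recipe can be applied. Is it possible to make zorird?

Yes

Using R13, xelbel and lunarc make ornorn.
Using R10, xelbel and lunarc make mirpel.
lunarc and ornorn → eskion (R5).
Using R3, mirpel and lunarc make ionorn.
Using R2, ionorn makes paxbel.
Using R7, paxbel makes lunwyn.
eskion and lunwyn → zorird (R12).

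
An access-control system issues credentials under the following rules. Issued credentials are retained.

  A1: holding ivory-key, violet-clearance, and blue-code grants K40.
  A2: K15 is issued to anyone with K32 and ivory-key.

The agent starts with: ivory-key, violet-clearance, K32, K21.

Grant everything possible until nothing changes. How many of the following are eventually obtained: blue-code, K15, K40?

Holding K32 and ivory-key grants K15 (A2).
No rule produces blue-code, and it is not given.
K15: reached.
K40 would need ivory-key, violet-clearance, and blue-code (A1), but blue-code is never granted.
Reached: K15 — 1 of the 3.

1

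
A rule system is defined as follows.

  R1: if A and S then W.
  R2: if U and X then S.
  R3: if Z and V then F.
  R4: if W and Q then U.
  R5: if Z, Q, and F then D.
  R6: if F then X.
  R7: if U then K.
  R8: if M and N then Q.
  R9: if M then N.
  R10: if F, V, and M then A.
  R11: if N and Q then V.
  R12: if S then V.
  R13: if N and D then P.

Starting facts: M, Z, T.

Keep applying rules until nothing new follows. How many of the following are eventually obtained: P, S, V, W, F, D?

4

From M, R9 gives N.
M and N hold, so Q follows (R8).
N and Q hold, so V follows (R11).
Z and V hold, so F follows (R3).
From Z, Q, and F, R5 gives D.
N and D hold, so P follows (R13).
P: reached.
S would need U and X (R2), but U is never established.
V: reached.
W would need A and S (R1), but S is never established.
F: reached.
D: reached.
Reached: P, V, F, and D — 4 of the 6.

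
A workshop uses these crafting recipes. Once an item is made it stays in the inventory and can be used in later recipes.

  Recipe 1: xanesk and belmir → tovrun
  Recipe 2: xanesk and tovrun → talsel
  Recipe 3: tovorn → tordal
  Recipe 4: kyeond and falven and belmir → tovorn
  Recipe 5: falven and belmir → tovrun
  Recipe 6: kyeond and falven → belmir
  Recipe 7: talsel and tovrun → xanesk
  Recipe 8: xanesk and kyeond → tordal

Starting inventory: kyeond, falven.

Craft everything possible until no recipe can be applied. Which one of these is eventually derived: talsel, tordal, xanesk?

tordal

kyeond and falven → belmir (Recipe 6).
Using Recipe 4, kyeond, falven, and belmir make tovorn.
Using Recipe 3, tovorn makes tordal.
talsel would need xanesk and tovrun (Recipe 2), but xanesk is never obtained. xanesk would need talsel and tovrun (Recipe 7), but talsel is never obtained.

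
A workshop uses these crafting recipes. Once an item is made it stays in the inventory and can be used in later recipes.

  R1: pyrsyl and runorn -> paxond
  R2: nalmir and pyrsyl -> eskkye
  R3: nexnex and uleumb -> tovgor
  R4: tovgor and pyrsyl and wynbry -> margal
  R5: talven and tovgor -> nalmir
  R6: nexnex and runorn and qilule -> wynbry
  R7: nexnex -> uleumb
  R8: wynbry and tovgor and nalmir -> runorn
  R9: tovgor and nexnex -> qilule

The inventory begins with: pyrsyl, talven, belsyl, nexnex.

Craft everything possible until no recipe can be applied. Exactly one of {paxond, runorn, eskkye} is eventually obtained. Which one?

Using R7, nexnex makes uleumb.
Using R3, nexnex and uleumb make tovgor.
talven and tovgor -> nalmir (R5).
Using R2, nalmir and pyrsyl make eskkye.
paxond would need pyrsyl and runorn (R1), but runorn is never obtained. runorn would need wynbry, tovgor, and nalmir (R8), but wynbry is never obtained.

eskkye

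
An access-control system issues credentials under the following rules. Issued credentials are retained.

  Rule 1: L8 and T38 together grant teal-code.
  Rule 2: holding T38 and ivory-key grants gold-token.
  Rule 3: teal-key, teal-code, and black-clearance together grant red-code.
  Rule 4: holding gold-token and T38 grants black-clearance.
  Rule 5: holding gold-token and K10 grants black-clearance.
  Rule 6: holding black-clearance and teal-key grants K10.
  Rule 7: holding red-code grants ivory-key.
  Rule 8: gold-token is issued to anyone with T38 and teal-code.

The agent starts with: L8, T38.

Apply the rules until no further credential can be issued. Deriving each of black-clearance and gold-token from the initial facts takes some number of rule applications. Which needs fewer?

gold-token: Holding L8 and T38 grants teal-code (Rule 1). Holding T38 and teal-code grants gold-token (Rule 8). [2 rule applications]
black-clearance: Holding L8 and T38 grants teal-code (Rule 1). Holding T38 and teal-code grants gold-token (Rule 8). Holding gold-token and T38 grants black-clearance (Rule 4). [3 rule applications]
gold-token needs fewer.

gold-token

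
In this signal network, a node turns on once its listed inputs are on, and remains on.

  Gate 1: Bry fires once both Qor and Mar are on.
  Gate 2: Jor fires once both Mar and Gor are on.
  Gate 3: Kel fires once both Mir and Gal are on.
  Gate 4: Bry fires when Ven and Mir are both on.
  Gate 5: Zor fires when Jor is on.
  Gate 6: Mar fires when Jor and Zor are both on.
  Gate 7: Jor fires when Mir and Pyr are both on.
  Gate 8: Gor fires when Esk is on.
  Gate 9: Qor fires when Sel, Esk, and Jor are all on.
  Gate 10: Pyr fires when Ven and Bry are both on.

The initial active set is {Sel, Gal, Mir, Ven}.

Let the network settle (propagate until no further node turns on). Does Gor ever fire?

Gor would need Esk (Gate 8), but Esk never turns on.

No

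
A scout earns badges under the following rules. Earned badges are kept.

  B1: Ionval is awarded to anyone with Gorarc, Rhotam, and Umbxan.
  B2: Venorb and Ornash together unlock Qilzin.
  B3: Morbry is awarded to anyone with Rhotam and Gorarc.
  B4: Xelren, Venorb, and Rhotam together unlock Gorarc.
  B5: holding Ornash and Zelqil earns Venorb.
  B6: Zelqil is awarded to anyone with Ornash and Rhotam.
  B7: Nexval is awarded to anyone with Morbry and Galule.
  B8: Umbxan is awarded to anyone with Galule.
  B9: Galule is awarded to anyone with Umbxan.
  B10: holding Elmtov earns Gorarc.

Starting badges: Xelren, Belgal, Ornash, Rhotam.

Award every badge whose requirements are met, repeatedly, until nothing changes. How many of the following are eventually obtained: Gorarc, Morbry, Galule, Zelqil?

With Ornash and Rhotam, Zelqil is earned (B6).
With Ornash and Zelqil, Venorb is earned (B5).
With Xelren, Venorb, and Rhotam, Gorarc is earned (B4).
With Rhotam and Gorarc, Morbry is earned (B3).
Gorarc: reached.
Morbry: reached.
Galule would need Umbxan (B9), but Umbxan is never earned.
Zelqil: reached.
Reached: Gorarc, Morbry, and Zelqil — 3 of the 4.

3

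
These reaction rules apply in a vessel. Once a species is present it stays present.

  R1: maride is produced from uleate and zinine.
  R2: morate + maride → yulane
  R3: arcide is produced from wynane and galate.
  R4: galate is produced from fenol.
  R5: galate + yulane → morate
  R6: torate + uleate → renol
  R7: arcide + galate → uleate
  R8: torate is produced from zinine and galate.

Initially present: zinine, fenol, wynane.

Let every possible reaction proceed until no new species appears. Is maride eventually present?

Yes

fenol present → galate forms (R4).
wynane and galate present → arcide forms (R3).
arcide and galate present → uleate forms (R7).
uleate and zinine present → maride forms (R1).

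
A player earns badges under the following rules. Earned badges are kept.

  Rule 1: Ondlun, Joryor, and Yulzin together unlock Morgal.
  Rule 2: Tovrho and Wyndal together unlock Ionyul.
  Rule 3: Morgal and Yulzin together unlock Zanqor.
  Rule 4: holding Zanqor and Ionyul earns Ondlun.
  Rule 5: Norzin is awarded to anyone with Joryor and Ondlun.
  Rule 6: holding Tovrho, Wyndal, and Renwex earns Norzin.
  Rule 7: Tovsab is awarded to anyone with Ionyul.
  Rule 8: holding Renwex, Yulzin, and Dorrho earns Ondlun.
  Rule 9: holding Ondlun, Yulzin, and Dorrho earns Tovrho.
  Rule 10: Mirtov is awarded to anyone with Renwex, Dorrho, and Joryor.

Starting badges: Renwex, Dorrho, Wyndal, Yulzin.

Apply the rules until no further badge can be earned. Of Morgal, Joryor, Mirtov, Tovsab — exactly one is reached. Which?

With Renwex, Yulzin, and Dorrho, Ondlun is earned (Rule 8).
With Ondlun, Yulzin, and Dorrho, Tovrho is earned (Rule 9).
With Tovrho and Wyndal, Ionyul is earned (Rule 2).
With Ionyul, Tovsab is earned (Rule 7).
Mirtov would need Renwex, Dorrho, and Joryor (Rule 10), but Joryor is never earned. Morgal would need Ondlun, Joryor, and Yulzin (Rule 1), but Joryor is never earned. No rule produces Joryor, and it is not given.

Tovsab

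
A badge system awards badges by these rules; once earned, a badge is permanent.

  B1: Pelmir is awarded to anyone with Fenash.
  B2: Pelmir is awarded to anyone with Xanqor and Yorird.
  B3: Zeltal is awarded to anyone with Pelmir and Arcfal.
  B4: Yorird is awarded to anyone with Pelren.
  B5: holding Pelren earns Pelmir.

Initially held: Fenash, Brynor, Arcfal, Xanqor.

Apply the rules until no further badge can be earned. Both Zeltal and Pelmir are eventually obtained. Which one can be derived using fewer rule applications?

Pelmir

Pelmir: With Fenash, Pelmir is earned (B1). [1 rule application]
Zeltal: With Fenash, Pelmir is earned (B1). With Pelmir and Arcfal, Zeltal is earned (B3). [2 rule applications]
Pelmir needs fewer.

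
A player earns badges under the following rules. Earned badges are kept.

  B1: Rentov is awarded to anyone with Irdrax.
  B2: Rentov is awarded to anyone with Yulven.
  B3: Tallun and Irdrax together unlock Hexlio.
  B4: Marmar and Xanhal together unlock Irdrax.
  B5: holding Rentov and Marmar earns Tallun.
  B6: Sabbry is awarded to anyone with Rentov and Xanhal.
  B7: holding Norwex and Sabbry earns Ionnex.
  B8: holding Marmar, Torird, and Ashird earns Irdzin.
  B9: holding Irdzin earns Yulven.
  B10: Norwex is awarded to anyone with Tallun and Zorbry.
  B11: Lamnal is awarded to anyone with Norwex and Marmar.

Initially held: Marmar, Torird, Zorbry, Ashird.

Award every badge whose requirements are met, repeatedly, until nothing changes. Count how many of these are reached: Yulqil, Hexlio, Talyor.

No rule produces Yulqil, and it is not given.
Hexlio would need Tallun and Irdrax (B3), but Irdrax is never earned.
No rule produces Talyor, and it is not given.
None of the 3 are reached.

0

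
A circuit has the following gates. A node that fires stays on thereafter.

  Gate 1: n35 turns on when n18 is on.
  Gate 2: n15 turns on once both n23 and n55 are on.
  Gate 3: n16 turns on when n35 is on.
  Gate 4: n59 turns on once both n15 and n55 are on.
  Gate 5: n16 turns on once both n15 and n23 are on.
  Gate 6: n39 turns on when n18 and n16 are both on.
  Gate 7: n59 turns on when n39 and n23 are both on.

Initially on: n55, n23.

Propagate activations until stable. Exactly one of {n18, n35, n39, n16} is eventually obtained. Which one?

n23 and n55 are on, so n15 turns on (Gate 2).
n15 and n23 are on, so n16 turns on (Gate 5).
No rule produces n18, and it is not given. n39 would need n18 and n16 (Gate 6), but n18 never turns on. n35 would need n18 (Gate 1), but n18 never turns on.

n16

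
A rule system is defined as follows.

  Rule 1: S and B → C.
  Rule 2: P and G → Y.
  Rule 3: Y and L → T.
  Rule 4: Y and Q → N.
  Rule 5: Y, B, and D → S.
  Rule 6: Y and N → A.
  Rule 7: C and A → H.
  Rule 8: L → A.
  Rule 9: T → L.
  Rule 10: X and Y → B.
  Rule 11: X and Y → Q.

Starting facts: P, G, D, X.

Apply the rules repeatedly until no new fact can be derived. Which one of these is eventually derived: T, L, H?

H

P and G hold, so Y follows (Rule 2).
X and Y hold, so Q follows (Rule 11).
X and Y hold, so B follows (Rule 10).
Y and Q hold, so N follows (Rule 4).
Y, B, and D hold, so S follows (Rule 5).
Y and N hold, so A follows (Rule 6).
From S and B, Rule 1 gives C.
From C and A, Rule 7 gives H.
L would need T (Rule 9), but T is never established. T would need Y and L (Rule 3), but L is never established.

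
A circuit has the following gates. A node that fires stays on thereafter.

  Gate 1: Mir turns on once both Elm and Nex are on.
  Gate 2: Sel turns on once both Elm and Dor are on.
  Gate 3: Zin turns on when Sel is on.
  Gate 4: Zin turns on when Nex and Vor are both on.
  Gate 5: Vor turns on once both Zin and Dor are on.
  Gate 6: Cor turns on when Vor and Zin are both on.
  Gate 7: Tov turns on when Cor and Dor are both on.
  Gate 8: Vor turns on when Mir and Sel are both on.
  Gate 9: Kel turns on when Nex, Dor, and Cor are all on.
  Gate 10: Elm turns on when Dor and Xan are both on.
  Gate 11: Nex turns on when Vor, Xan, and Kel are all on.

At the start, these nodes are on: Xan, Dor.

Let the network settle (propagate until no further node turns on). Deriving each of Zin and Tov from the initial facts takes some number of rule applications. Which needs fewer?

Zin: Dor and Xan are on, so Elm turns on (Gate 10). Elm and Dor are on, so Sel turns on (Gate 2). Sel is on, so Zin turns on (Gate 3). [3 rule applications]
Tov: Gate 10: Dor and Xan on → Elm on. Elm and Dor are on, so Sel turns on (Gate 2). Sel is on, so Zin turns on (Gate 3). Zin and Dor are on, so Vor turns on (Gate 5). Vor and Zin are on, so Cor turns on (Gate 6). Cor and Dor are on, so Tov turns on (Gate 7). [6 rule applications]
Zin needs fewer.

Zin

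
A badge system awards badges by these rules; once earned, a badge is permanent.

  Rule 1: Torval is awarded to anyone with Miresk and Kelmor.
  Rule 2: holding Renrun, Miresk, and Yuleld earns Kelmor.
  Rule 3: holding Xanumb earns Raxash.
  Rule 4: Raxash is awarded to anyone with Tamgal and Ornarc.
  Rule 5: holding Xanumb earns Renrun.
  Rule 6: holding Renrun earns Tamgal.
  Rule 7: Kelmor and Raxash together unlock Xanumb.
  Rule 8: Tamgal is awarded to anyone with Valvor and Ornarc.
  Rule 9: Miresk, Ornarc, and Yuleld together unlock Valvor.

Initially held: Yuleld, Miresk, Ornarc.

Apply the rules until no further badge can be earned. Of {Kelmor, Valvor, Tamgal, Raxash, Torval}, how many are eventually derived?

With Miresk, Ornarc, and Yuleld, Valvor is earned (Rule 9).
With Valvor and Ornarc, Tamgal is earned (Rule 8).
With Tamgal and Ornarc, Raxash is earned (Rule 4).
Kelmor would need Renrun, Miresk, and Yuleld (Rule 2), but Renrun is never earned.
Valvor: reached.
Tamgal: reached.
Raxash: reached.
Torval would need Miresk and Kelmor (Rule 1), but Kelmor is never earned.
Reached: Valvor, Tamgal, and Raxash — 3 of the 5.

3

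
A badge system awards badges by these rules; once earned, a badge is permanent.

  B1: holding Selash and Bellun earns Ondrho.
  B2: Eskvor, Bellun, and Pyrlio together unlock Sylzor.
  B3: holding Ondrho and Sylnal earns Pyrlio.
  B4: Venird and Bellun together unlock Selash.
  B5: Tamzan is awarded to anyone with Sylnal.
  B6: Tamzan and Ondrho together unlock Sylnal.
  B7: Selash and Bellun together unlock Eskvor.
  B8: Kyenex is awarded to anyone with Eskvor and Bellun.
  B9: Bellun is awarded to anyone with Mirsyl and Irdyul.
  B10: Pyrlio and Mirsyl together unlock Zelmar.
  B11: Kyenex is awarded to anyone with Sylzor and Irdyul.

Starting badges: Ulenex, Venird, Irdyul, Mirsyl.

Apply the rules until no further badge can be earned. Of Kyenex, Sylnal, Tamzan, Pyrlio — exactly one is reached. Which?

Kyenex

With Mirsyl and Irdyul, Bellun is earned (B9).
With Venird and Bellun, Selash is earned (B4).
With Selash and Bellun, Eskvor is earned (B7).
With Eskvor and Bellun, Kyenex is earned (B8).
Tamzan would need Sylnal (B5), but Sylnal is never earned. Pyrlio would need Ondrho and Sylnal (B3), but Sylnal is never earned. Sylnal would need Tamzan and Ondrho (B6), but Tamzan is never earned.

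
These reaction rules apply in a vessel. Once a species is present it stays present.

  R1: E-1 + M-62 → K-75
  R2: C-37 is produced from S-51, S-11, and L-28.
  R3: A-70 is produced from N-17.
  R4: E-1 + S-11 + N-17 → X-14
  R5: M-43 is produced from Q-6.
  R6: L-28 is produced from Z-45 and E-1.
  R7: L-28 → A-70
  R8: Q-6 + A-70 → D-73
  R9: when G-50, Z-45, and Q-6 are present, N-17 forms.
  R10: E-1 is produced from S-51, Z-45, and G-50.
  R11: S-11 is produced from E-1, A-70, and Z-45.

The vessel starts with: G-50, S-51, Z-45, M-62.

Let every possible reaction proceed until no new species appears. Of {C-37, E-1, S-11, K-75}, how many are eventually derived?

S-51, Z-45, and G-50 present → E-1 forms (R10).
E-1 and M-62 present → K-75 forms (R1).
Z-45 and E-1 present → L-28 forms (R6).
L-28 present → A-70 forms (R7).
E-1, A-70, and Z-45 present → S-11 forms (R11).
S-51, S-11, and L-28 present → C-37 forms (R2).
C-37: reached.
E-1: reached.
S-11: reached.
K-75: reached.
All 4 are reached.

4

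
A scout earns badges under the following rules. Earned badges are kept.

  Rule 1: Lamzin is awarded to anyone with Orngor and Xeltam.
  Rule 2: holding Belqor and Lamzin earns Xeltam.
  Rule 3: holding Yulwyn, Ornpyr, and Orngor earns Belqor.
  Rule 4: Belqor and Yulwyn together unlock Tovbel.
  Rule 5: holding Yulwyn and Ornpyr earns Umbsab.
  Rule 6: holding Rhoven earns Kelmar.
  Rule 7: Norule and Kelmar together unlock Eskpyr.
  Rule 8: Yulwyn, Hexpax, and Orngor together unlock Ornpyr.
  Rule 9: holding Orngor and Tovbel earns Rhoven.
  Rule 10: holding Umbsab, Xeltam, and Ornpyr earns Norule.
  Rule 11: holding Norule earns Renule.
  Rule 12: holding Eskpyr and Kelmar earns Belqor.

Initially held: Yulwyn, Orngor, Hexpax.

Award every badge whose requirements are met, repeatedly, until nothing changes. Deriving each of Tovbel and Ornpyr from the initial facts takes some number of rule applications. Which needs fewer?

Ornpyr: With Yulwyn, Hexpax, and Orngor, Ornpyr is earned (Rule 8). [1 rule application]
Tovbel: With Yulwyn, Hexpax, and Orngor, Ornpyr is earned (Rule 8). With Yulwyn, Ornpyr, and Orngor, Belqor is earned (Rule 3). With Belqor and Yulwyn, Tovbel is earned (Rule 4). [3 rule applications]
Ornpyr needs fewer.

Ornpyr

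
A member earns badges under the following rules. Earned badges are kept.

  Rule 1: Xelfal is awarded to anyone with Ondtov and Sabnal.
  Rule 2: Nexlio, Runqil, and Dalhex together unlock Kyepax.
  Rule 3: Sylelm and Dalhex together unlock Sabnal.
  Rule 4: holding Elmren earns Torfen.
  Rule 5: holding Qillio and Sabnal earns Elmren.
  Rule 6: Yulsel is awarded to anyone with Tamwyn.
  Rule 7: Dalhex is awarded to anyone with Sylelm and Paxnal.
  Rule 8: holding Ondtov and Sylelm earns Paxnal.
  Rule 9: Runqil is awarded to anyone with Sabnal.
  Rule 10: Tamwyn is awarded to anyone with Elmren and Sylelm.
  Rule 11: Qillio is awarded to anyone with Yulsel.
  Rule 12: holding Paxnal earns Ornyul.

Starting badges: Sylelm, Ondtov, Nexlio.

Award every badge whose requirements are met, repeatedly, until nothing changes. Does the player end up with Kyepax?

Yes

With Ondtov and Sylelm, Paxnal is earned (Rule 8).
With Sylelm and Paxnal, Dalhex is earned (Rule 7).
With Sylelm and Dalhex, Sabnal is earned (Rule 3).
With Sabnal, Runqil is earned (Rule 9).
With Nexlio, Runqil, and Dalhex, Kyepax is earned (Rule 2).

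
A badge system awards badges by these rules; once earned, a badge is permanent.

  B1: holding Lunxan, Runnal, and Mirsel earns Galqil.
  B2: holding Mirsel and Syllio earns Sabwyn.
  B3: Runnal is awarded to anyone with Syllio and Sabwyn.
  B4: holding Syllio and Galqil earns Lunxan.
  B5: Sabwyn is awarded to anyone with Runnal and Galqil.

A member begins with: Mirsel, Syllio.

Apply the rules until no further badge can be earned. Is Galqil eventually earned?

Galqil would need Lunxan, Runnal, and Mirsel (B1), but Lunxan is never earned.

No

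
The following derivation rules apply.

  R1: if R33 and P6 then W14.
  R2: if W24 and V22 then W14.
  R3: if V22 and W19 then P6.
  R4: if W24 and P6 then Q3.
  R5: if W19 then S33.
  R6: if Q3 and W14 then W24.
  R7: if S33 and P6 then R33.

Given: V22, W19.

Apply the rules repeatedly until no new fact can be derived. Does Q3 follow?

No

Q3 would need W24 and P6 (R4), but W24 is never established.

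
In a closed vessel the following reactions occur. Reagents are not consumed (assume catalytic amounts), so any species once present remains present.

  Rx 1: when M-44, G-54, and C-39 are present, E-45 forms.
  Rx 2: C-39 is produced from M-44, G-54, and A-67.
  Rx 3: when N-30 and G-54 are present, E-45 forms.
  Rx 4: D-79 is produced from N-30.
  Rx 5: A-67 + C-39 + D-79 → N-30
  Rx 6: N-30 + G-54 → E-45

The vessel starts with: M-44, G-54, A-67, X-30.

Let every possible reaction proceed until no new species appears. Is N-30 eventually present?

N-30 would need A-67, C-39, and D-79 (Rx 5), but D-79 never forms.

No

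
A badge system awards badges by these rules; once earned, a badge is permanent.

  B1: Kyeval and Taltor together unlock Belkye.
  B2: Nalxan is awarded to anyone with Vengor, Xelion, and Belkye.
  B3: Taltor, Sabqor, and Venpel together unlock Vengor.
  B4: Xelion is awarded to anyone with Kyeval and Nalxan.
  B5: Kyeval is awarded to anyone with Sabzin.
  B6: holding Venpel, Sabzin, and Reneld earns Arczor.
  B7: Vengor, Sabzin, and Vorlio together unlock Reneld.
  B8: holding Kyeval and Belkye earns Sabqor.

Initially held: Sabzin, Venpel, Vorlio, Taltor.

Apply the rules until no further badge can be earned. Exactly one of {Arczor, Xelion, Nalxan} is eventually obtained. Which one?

With Sabzin, Kyeval is earned (B5).
With Kyeval and Taltor, Belkye is earned (B1).
With Kyeval and Belkye, Sabqor is earned (B8).
With Taltor, Sabqor, and Venpel, Vengor is earned (B3).
With Vengor, Sabzin, and Vorlio, Reneld is earned (B7).
With Venpel, Sabzin, and Reneld, Arczor is earned (B6).
Nalxan would need Vengor, Xelion, and Belkye (B2), but Xelion is never earned. Xelion would need Kyeval and Nalxan (B4), but Nalxan is never earned.

Arczor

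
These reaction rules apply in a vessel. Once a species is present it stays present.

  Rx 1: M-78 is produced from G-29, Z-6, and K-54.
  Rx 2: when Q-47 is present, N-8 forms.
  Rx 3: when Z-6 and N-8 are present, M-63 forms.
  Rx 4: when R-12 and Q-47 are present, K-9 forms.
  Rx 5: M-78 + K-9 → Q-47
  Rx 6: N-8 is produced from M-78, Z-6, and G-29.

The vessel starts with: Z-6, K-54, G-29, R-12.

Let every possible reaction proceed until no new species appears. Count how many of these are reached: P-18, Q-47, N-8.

G-29, Z-6, and K-54 present → M-78 forms (Rx 1).
M-78, Z-6, and G-29 present → N-8 forms (Rx 6).
No rule produces P-18, and it is not given.
Q-47 would need M-78 and K-9 (Rx 5), but K-9 never forms.
N-8: reached.
Reached: N-8 — 1 of the 3.

1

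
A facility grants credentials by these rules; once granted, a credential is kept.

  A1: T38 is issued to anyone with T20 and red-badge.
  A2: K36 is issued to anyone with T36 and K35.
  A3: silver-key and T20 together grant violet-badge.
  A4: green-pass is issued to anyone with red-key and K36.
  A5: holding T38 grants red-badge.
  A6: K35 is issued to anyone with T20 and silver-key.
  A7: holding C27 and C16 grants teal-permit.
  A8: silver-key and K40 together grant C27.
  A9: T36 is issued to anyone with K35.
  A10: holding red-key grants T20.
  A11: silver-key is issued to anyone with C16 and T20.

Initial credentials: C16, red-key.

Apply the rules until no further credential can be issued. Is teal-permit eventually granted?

teal-permit would need C27 and C16 (A7), but C27 is never granted.

No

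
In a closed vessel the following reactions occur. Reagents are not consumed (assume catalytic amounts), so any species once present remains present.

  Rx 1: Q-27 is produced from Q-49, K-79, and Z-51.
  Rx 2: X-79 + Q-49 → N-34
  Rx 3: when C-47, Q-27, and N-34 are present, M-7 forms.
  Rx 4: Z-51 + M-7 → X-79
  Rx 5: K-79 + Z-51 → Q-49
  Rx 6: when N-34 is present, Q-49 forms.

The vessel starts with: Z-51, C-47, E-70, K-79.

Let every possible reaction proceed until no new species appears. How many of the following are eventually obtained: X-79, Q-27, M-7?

K-79 and Z-51 present → Q-49 forms (Rx 5).
Q-49, K-79, and Z-51 present → Q-27 forms (Rx 1).
X-79 would need Z-51 and M-7 (Rx 4), but M-7 never forms.
Q-27: reached.
M-7 would need C-47, Q-27, and N-34 (Rx 3), but N-34 never forms.
Reached: Q-27 — 1 of the 3.

1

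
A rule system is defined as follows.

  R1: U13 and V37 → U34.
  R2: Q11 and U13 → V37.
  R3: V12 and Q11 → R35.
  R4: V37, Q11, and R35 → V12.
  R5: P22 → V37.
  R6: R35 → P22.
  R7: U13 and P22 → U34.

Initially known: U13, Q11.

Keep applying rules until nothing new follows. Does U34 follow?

From Q11 and U13, R2 gives V37.
From U13 and V37, R1 gives U34.

Yes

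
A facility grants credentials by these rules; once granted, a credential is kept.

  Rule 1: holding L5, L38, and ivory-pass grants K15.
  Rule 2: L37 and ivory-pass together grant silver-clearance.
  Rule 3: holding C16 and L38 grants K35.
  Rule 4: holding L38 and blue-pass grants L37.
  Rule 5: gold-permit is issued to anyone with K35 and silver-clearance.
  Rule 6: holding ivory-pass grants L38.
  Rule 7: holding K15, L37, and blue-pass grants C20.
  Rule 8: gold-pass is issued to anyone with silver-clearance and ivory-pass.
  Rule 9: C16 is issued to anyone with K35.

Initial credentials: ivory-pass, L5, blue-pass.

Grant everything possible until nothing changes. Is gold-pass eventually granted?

Yes

Holding ivory-pass grants L38 (Rule 6).
Holding L38 and blue-pass grants L37 (Rule 4).
Holding L37 and ivory-pass grants silver-clearance (Rule 2).
Holding silver-clearance and ivory-pass grants gold-pass (Rule 8).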